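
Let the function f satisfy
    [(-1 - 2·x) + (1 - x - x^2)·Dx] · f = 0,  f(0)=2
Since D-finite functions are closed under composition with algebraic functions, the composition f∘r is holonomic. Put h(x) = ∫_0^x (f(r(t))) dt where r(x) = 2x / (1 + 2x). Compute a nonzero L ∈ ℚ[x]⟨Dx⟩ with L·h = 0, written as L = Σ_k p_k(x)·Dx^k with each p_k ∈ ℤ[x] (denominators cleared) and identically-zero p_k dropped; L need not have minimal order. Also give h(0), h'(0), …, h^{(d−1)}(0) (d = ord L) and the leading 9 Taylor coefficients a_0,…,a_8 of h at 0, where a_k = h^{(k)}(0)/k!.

L = (2 + 12·x)·Dx + (-1 - 4·x + 8·x^3)·Dx^2  (order 2).
h: a_k = 0, 2, 2, 8/3, 0, 32/5, -32/3, 256/7, -96, …
ICs: h(0) = 0, h′(0) = 2.

f: a_k = 2, 2, 4, 6, 10, 16, 26, 42, 68, …
f∘r: x↦r, Dx↦Dx/r' in L_f ⇒ L₀.
h=∫h₀ ⇒ L = L₀·Dx.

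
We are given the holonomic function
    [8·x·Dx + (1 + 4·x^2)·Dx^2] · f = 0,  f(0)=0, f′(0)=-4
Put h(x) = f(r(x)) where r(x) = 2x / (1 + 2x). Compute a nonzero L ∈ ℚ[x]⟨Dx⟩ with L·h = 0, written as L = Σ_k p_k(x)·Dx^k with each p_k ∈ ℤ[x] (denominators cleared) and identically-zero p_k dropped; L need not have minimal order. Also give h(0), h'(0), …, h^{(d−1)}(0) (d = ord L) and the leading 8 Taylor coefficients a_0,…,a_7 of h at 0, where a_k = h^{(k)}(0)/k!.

L = (4 + 40·x)·Dx + (1 + 4·x + 20·x^2)·Dx^2  (order 2).
h: a_k = 0, -8, 16, 32/3, -192, 2432/5, 2816/3, -71168/7, …
ICs: h(0) = 0, h′(0) = -8.

f: a_k = 0, -4, 0, 16/3, 0, -64/5, 0, 256/7, …
f∘r: x↦r, Dx↦Dx/r' in L_f ⇒ L₀.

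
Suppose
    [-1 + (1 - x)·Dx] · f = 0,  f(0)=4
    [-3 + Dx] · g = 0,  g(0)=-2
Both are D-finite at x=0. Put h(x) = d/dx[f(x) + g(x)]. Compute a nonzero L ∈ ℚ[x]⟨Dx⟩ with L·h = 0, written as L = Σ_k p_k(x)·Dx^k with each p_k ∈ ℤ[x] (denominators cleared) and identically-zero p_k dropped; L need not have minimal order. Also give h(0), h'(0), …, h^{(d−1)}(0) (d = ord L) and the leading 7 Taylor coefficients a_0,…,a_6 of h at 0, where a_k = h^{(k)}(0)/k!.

f: a_k = 4, 4, 4, 4, 4, 4, 4, …
g: a_k = -2, -6, -9, -9, -27/4, -81/20, -81/40, …
Weyl lclm of L_f,L_g ⇒ L₀ (ord ≤ 2).
h₀' ⇒ L via d/dx closure of L₀.
L = 18·x + (3 - 18·x + 9·x^2)·Dx + (-1 + 4·x - 3·x^2)·Dx^2  (order 2).
h: a_k = -2, -10, -15, -11, -1/4, 237/20, 877/40, …
ICs: h(0) = -2, h′(0) = -10.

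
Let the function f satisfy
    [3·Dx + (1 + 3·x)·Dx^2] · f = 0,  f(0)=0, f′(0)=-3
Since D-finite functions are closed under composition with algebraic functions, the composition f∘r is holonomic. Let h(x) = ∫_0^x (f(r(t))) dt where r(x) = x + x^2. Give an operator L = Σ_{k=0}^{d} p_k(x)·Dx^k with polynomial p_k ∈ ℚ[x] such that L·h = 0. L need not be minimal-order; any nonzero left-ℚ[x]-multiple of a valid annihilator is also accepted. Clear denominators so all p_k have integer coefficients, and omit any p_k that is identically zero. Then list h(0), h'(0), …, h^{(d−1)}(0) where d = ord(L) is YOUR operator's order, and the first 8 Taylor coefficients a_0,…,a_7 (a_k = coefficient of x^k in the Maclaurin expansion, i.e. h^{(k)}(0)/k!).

f: a_k = 0, -3, 9/2, -9, 81/4, -243/5, 243/2, -2187/7, …
f∘r: x↦r, Dx↦Dx/r' in L_f ⇒ L₀.
h=∫h₀ ⇒ L = L₀·Dx.
L = (1 + 6·x + 6·x^2)·Dx^2 + (1 + 5·x + 9·x^2 + 6·x^3)·Dx^3  (order 3).
h: a_k = 0, 0, -3/2, 1/2, 0, -9/20, 9/10, -9/7, …
ICs: h(0) = 0, h′(0) = 0, h′′(0) = -3.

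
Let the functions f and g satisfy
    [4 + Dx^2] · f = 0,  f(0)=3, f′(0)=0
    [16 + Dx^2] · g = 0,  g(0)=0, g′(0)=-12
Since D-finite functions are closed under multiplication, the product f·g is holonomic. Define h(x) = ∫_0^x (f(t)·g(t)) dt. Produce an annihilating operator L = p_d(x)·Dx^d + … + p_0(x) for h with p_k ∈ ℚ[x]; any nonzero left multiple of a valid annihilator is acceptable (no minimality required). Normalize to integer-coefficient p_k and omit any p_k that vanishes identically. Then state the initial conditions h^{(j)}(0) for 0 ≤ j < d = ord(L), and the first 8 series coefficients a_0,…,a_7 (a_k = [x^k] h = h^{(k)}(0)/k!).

f: a_k = 3, 0, -6, 0, 2, 0, -4/15, 0, …
g: a_k = 0, -12, 0, 32, 0, -128/5, 0, 1024/105, …
L₀ := L_f ⊗_s L_g (sym. prod.), ord ≤ 4.
h=∫h₀ ⇒ L = L₀·Dx.
L = 144·Dx + 40·Dx^3 + Dx^5  (order 5).
h: a_k = 0, 0, -18, 0, 42, 0, -244/5, 0, …
ICs: h(0) = 0, h′(0) = 0, h′′(0) = -36, h′′′(0) = 0, h′′′′(0) = 1008.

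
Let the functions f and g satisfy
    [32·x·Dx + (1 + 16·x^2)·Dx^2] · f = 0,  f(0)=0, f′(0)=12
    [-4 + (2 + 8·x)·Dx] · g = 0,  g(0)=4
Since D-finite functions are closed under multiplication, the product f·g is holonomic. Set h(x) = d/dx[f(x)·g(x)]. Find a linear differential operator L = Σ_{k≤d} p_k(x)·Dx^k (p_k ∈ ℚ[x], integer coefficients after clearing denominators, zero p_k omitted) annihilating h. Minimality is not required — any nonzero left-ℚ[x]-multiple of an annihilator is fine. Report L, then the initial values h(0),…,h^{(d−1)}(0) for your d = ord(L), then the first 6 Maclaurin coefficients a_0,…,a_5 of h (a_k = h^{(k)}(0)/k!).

L = (20 + 640·x + 128·x^2 - 6144·x^3 - 3072·x^4) + (28 + 336·x + 1152·x^2 - 3584·x^3 - 21504·x^4 - 12288·x^5)·Dx + (3 + 8·x - 48·x^2 - 256·x^3 - 1792·x^4 - 6144·x^5 - 4096·x^6)·Dx^2  (order 2).
h: a_k = 48, 192, -1056, -1280, 12448, 157056/5, …
ICs: h(0) = 48, h′(0) = 192.

f: a_k = 0, 12, 0, -64, 0, 3072/5, …
g: a_k = 4, 8, -8, 16, -40, 112, …
h₀=f·g: eliminate ⇒ L₀, order ≤ 2·1.
h=h₀': d/dx-closure on L₀ ⇒ L.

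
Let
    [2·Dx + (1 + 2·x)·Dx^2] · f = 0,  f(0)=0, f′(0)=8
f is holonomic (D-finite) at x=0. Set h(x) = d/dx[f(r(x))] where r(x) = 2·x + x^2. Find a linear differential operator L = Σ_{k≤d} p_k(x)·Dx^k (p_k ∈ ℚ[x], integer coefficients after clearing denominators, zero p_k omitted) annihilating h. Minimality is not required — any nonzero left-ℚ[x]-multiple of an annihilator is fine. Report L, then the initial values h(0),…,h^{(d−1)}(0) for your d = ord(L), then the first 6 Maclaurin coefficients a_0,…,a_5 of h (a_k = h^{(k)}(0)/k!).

f: a_k = 0, 8, -8, 32/3, -16, 128/5, …
Change of var in L_f (x↦r) gives L₀.
h₀' ⇒ L via d/dx closure of L₀.
L = (3 + 4·x + 2·x^2) + (1 + 5·x + 6·x^2 + 2·x^3)·Dx  (order 1).
h: a_k = 16, -48, 160, -544, 1856, -6336, …
ICs: h(0) = 16.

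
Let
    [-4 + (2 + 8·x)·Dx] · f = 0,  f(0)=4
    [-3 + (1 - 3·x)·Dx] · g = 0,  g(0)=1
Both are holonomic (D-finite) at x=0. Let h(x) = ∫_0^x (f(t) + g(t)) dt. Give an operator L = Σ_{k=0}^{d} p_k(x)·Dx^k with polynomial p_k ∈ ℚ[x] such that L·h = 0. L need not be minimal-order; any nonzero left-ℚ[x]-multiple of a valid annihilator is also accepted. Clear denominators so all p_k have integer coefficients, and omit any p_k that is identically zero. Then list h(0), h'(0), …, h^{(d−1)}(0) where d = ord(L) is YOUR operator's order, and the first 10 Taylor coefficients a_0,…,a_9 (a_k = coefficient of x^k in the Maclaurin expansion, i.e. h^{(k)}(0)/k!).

f: a_k = 4, 8, -8, 16, -40, 112, -336, 1056, -3432, 11440, …
g: a_k = 1, 3, 9, 27, 81, 243, 729, 2187, 6561, 19683, …
f+g: L₀ = lclm(L_f,L_g), ord ≤ 1+1.
h=∫h₀ ⇒ L = L₀·Dx.
L = (48 + 108·x)·Dx + (-22 - 120·x - 324·x^2)·Dx^2 + (1 + 19·x + 6·x^2 - 216·x^3)·Dx^3  (order 3).
h: a_k = 0, 5, 11/2, 1/3, 43/4, 41/5, 355/6, 393/7, 3243/8, 1043/3, …
ICs: h(0) = 0, h′(0) = 5, h′′(0) = 11.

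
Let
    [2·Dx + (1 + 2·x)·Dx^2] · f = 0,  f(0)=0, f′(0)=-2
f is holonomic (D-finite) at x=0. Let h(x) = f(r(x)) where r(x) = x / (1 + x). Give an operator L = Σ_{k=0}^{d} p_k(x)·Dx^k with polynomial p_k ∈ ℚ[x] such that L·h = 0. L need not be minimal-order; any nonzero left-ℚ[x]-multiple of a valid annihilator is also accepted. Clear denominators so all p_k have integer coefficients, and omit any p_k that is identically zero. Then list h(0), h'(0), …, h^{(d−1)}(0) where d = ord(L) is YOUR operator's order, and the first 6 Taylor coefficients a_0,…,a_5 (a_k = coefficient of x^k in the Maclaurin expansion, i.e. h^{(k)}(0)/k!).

f: a_k = 0, -2, 2, -8/3, 4, -32/5, …
h₀=f(r): pull back L_f along r ⇒ L₀.
L = (4 + 6·x)·Dx + (1 + 4·x + 3·x^2)·Dx^2  (order 2).
h: a_k = 0, -2, 4, -26/3, 20, -242/5, …
ICs: h(0) = 0, h′(0) = -2.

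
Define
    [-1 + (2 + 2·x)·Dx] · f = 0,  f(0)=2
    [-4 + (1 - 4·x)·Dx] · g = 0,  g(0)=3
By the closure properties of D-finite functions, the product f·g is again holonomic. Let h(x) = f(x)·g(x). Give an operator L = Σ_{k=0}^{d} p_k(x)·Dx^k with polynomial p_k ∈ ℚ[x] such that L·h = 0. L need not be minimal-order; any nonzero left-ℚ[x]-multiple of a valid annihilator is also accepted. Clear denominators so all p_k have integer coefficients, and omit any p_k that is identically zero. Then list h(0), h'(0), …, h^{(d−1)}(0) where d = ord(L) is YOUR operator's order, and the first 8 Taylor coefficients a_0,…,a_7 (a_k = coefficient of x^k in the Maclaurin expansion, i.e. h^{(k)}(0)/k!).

f: a_k = 2, 1, -1/4, 1/8, -5/64, 7/128, -21/512, 33/1024, …
g: a_k = 3, 12, 48, 192, 768, 3072, 12288, 49152, …
f·g: L₀ = L_f ⊗_s L_g, ord ≤ 1·1.
L = (9 + 4·x) + (-2 + 6·x + 8·x^2)·Dx  (order 1).
h: a_k = 6, 27, 429/4, 3435/8, 109905/64, 879261/128, 14068113/512, 112545003/1024, …
ICs: h(0) = 6.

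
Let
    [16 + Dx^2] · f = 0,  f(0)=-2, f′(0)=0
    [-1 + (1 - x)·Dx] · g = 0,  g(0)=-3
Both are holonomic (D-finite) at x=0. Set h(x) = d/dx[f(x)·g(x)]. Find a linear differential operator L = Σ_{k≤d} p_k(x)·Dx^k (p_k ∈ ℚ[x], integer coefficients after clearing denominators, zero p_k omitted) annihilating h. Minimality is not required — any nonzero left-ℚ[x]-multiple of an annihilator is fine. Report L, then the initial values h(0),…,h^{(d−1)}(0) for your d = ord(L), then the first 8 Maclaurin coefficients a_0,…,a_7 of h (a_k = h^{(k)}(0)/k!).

L = (14 - 32·x + 16·x^2) + (-2 + 2·x)·Dx + (1 - 2·x + x^2)·Dx^2  (order 2).
h: a_k = 6, -84, -126, 88, 110, -364/5, -1274/15, -400/21, …
ICs: h(0) = 6, h′(0) = -84.

f: a_k = -2, 0, 16, 0, -64/3, 0, 512/45, 0, …
g: a_k = -3, -3, -3, -3, -3, -3, -3, -3, …
Product ⇒ symmetric product L₀, ord ≤ 2.
h=h₀': d/dx-closure on L₀ ⇒ L.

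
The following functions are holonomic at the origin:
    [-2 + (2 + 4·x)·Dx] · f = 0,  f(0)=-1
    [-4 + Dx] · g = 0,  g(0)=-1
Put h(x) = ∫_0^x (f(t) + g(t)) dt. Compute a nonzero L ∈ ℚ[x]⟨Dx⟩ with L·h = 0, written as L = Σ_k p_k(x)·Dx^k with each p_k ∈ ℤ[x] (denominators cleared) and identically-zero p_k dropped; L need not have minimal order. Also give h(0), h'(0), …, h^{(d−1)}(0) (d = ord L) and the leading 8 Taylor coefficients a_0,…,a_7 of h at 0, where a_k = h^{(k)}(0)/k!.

f: a_k = -1, -1, 1/2, -1/2, 5/8, -7/8, 21/16, -33/16, …
g: a_k = -1, -4, -8, -32/3, -32/3, -128/15, -256/45, -1024/315, …
h₀=f+g: left-lcm gives L₀, ord ≤ 2.
Integrate: L := L₀·Dx.
L = (20 + 32·x)·Dx + (-17 - 64·x - 64·x^2)·Dx^2 + (3 + 14·x + 16·x^2)·Dx^3  (order 3).
h: a_k = 0, -2, -5/2, -5/2, -67/24, -241/120, -1129/720, -3151/5040, …
ICs: h(0) = 0, h′(0) = -2, h′′(0) = -5.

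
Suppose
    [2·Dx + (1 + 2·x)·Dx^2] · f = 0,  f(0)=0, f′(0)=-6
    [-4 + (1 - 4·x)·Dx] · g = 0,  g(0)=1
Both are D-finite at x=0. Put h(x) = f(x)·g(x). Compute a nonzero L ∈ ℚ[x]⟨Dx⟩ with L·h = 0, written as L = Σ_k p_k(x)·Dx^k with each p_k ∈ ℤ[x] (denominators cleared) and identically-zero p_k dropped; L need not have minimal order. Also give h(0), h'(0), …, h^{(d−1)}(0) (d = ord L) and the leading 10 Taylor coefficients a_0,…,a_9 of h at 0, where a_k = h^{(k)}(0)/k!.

L = 8 + (6 + 24·x)·Dx + (-1 + 2·x + 8·x^2)·Dx^2  (order 2).
h: a_k = 0, -6, -18, -80, -308, -6256/5, -24864/5, -698112/35, -2789088/35, -33486976/105, …
ICs: h(0) = 0, h′(0) = -6.

f: a_k = 0, -6, 6, -8, 12, -96/5, 32, -384/7, 96, -512/3, …
g: a_k = 1, 4, 16, 64, 256, 1024, 4096, 16384, 65536, 262144, …
f·g: L₀ = L_f ⊗_s L_g, ord ≤ 2·1.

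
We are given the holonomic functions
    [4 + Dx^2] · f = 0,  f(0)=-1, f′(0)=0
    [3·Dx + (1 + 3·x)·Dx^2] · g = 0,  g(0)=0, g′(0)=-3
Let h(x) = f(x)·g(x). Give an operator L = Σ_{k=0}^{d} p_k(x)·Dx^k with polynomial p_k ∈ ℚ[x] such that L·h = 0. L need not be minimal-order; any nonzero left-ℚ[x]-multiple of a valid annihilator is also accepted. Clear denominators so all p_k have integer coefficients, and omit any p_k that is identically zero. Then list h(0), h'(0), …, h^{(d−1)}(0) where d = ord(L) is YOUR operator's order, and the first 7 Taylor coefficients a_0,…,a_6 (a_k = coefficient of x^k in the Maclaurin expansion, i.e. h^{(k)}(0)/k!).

L = (-1112 - 1248·x + 7344·x^2 + 27648·x^3 + 20736·x^4) + (-48 + 2160·x + 10368·x^2 + 10368·x^3)·Dx + (-250 + 240·x + 4968·x^2 + 13824·x^3 + 10368·x^4)·Dx^2 + (-12 + 540·x + 2592·x^2 + 2592·x^3)·Dx^3 + (7 + 138·x + 783·x^2 + 1728·x^3 + 1296·x^4)·Dx^4  (order 4).
h: a_k = 0, 3, -9/2, 3, -45/4, 163/5, -84, …
ICs: h(0) = 0, h′(0) = 3, h′′(0) = -9, h′′′(0) = 18.

f: a_k = -1, 0, 2, 0, -2/3, 0, 4/45, …
g: a_k = 0, -3, 9/2, -9, 81/4, -243/5, 243/2, …
h₀=f·g: eliminate ⇒ L₀, order ≤ 2·2.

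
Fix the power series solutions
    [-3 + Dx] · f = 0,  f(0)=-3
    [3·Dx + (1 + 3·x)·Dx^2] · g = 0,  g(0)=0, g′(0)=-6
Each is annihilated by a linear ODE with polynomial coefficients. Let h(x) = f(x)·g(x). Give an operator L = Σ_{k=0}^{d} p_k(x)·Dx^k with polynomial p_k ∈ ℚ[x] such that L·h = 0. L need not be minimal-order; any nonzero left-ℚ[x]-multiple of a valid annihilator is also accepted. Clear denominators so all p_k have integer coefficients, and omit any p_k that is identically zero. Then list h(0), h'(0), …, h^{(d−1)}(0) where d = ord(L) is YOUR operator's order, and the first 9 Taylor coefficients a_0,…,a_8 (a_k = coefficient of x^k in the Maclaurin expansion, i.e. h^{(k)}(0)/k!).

L = 27·x + (-3 - 18·x)·Dx + (1 + 3·x)·Dx^2  (order 2).
h: a_k = 0, 18, 27, 54, 0, 2187/20, -1701/8, 16767/28, -63423/40, …
ICs: h(0) = 0, h′(0) = 18.

f: a_k = -3, -9, -27/2, -27/2, -81/8, -243/40, -243/80, -729/560, -2187/4480, …
g: a_k = 0, -6, 9, -18, 81/2, -486/5, 243, -4374/7, 6561/4, …
f·g: L₀ = L_f ⊗_s L_g, ord ≤ 1·2.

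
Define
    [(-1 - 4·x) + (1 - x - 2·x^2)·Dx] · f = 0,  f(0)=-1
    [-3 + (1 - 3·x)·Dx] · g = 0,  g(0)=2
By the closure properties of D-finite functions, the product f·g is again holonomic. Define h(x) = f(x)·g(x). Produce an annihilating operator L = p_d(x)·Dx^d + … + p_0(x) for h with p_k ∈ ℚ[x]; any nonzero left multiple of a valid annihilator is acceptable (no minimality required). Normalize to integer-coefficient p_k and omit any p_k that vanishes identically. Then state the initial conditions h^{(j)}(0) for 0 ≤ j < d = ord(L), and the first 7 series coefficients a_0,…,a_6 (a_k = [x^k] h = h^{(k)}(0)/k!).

f: a_k = -1, -1, -3, -5, -11, -21, -43, …
g: a_k = 2, 6, 18, 54, 162, 486, 1458, …
Sym-product of L_f,L_g gives L₀ (≤ ord 1).
L = (-4 + 2·x + 18·x^2) + (1 - 4·x + x^2 + 6·x^3)·Dx  (order 1).
h: a_k = -2, -8, -30, -100, -322, -1008, -3110, …
ICs: h(0) = -2.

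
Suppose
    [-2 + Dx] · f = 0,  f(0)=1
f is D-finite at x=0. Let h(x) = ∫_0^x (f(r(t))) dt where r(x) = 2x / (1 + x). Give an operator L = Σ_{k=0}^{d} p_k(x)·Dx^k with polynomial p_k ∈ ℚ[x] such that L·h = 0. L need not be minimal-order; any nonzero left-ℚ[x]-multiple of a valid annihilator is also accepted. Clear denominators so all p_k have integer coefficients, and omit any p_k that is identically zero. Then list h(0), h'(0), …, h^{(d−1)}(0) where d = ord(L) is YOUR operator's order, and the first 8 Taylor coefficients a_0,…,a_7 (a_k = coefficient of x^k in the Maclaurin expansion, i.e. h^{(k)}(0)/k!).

L = -4·Dx + (1 + 2·x + x^2)·Dx^2  (order 2).
h: a_k = 0, 1, 2, 4/3, -1/3, -4/15, 14/45, -44/315, …
ICs: h(0) = 0, h′(0) = 1.

f: a_k = 1, 2, 2, 4/3, 2/3, 4/15, 4/45, 8/315, …
L₀ from L_f via x↦r, Dx↦r'^{-1}Dx.
h=∫h₀ ⇒ L = L₀·Dx.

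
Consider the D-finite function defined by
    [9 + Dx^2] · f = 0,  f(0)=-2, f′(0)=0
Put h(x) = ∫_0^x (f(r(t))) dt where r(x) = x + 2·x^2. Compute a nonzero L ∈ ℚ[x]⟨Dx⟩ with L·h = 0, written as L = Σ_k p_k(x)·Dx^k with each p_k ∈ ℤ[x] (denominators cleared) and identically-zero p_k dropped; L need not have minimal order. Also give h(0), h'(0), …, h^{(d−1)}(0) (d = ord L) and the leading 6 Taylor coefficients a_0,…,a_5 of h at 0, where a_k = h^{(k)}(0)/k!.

L = (9 + 108·x + 432·x^2 + 576·x^3)·Dx - 4·Dx^2 + (1 + 4·x)·Dx^3  (order 3).
h: a_k = 0, -2, 0, 3, 9, 117/20, …
ICs: h(0) = 0, h′(0) = -2, h′′(0) = 0.

f: a_k = -2, 0, 9, 0, -27/4, 0, …
f∘r: x↦r, Dx↦Dx/r' in L_f ⇒ L₀.
h=∫₀ˣh₀: take L = L₀·Dx.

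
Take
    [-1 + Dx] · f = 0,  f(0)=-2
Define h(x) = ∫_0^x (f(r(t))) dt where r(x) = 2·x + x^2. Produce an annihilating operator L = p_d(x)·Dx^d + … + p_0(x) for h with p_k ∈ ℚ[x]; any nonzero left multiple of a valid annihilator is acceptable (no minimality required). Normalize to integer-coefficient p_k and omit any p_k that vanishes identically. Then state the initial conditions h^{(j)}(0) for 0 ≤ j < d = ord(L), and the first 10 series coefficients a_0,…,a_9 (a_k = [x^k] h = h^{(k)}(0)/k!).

f: a_k = -2, -2, -1, -1/3, -1/12, -1/60, -1/360, -1/2520, -1/20160, -1/181440, …
f∘r: x↦r, Dx↦Dx/r' in L_f ⇒ L₀.
∫: right-multiply L₀ by Dx.
L = (-2 - 2·x)·Dx + Dx^2  (order 2).
h: a_k = 0, -2, -2, -2, -5/3, -19/15, -13/15, -173/315, -407/1260, -5/28, …
ICs: h(0) = 0, h′(0) = -2.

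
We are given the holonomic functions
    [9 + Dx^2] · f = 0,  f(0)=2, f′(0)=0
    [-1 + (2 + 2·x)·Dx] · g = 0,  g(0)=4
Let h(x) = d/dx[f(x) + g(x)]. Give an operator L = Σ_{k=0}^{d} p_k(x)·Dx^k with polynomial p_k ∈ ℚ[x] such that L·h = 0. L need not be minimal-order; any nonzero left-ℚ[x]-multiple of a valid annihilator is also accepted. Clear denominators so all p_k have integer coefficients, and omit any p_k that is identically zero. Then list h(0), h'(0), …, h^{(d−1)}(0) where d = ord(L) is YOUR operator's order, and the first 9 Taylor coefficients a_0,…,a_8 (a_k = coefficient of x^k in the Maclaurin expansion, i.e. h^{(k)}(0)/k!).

f: a_k = 2, 0, -9, 0, 27/4, 0, -81/40, 0, 729/2240, …
g: a_k = 4, 2, -1/2, 1/4, -5/32, 7/64, -21/256, 33/512, -429/8192, …
L₀ := lclm(L_f,L_g); ord L₀ ≤ 2+1.
h=h₀': d/dx-closure on L₀ ⇒ L.
L = (-153 - 216·x - 108·x^2) + (-234 - 666·x - 648·x^2 - 216·x^3)·Dx + (-17 - 24·x - 12·x^2)·Dx^2 + (-26 - 74·x - 72·x^2 - 24·x^3)·Dx^3  (order 3).
h: a_k = 2, -19, 3/4, 211/8, 35/64, -8091/640, 231/512, 78297/35840, 6435/16384, …
ICs: h(0) = 2, h′(0) = -19, h′′(0) = 3/2.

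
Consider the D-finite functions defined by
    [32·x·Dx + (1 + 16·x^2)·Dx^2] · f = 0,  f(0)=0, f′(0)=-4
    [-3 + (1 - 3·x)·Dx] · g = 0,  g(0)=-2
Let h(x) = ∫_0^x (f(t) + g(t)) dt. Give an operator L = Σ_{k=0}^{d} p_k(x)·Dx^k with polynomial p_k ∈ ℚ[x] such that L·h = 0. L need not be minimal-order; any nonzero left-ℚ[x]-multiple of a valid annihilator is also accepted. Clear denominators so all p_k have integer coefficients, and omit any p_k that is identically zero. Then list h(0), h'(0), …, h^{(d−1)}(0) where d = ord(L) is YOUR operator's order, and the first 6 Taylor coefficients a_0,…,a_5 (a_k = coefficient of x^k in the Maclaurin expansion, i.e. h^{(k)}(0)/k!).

f: a_k = 0, -4, 0, 64/3, 0, -1024/5, …
g: a_k = -2, -6, -18, -54, -162, -486, …
h₀=f+g: left-lcm gives L₀, ord ≤ 3.
h=∫₀ˣh₀: take L = L₀·Dx.
L = (96 - 1152·x - 4608·x^2)·Dx^2 + (-43 + 96·x - 240·x^2 - 4608·x^3)·Dx^3 + (3 + 7·x + 112·x^3 - 768·x^4)·Dx^4  (order 4).
h: a_k = 0, -2, -5, -6, -49/6, -162/5, …
ICs: h(0) = 0, h′(0) = -2, h′′(0) = -10, h′′′(0) = -36.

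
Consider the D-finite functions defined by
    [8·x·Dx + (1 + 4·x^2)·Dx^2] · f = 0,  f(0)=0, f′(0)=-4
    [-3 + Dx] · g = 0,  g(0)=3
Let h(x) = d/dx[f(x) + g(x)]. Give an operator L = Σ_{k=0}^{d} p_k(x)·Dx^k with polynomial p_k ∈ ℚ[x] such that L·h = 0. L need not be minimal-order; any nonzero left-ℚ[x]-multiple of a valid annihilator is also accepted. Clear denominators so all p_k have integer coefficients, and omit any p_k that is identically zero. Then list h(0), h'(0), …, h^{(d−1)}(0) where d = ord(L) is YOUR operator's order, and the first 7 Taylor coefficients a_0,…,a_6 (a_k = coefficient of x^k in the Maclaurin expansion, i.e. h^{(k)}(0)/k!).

f: a_k = 0, -4, 0, 16/3, 0, -64/5, 0, …
g: a_k = 3, 9, 27/2, 27/2, 81/8, 243/40, 243/80, …
h₀=f+g: left-lcm gives L₀, ord ≤ 3.
h₀' ⇒ L via d/dx closure of L₀.
L = (24 - 72·x - 288·x^2 - 288·x^3) + (-17 + 24·x^2 - 144·x^4)·Dx + (3 + 8·x + 24·x^2 + 32·x^3 + 48·x^4)·Dx^2  (order 2).
h: a_k = 5, 27, 113/2, 81/2, -269/8, 729/40, 21209/80, …
ICs: h(0) = 5, h′(0) = 27.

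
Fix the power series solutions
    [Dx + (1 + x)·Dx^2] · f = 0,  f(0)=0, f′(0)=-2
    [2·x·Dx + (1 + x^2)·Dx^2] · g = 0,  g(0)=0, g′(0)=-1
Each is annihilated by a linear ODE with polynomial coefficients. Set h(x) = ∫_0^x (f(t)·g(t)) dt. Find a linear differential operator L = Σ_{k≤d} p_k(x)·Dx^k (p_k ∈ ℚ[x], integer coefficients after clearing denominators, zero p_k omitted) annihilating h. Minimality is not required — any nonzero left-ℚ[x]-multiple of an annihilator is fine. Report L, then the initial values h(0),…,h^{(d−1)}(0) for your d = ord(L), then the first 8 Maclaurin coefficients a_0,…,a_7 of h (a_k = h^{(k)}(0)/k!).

L = (24 + 44·x + 80·x^2 + 156·x^3 + 120·x^4 + 52·x^5 + 4·x^7)·Dx^2 + (18 + 124·x + 308·x^2 + 484·x^3 + 544·x^4 + 372·x^5 + 140·x^6 + 12·x^7 + 14·x^8)·Dx^3 + (12 + 64·x + 192·x^2 + 312·x^3 + 360·x^4 + 312·x^5 + 192·x^6 + 72·x^7 + 12·x^8 + 8·x^9)·Dx^4 + (5 + 18·x + 37·x^2 + 56·x^3 + 66·x^4 + 60·x^5 + 42·x^6 + 24·x^7 + 9·x^8 + 2·x^9 + x^10)·Dx^5  (order 5).
h: a_k = 0, 0, 0, 2/3, -1/4, 0, -1/36, 26/315, …
ICs: h(0) = 0, h′(0) = 0, h′′(0) = 0, h′′′(0) = 4, h′′′′(0) = -6.

f: a_k = 0, -2, 1, -2/3, 1/2, -2/5, 1/3, -2/7, …
g: a_k = 0, -1, 0, 1/3, 0, -1/5, 0, 1/7, …
Sym-product of L_f,L_g gives L₀ (≤ ord 4).
Integrate: L := L₀·Dx.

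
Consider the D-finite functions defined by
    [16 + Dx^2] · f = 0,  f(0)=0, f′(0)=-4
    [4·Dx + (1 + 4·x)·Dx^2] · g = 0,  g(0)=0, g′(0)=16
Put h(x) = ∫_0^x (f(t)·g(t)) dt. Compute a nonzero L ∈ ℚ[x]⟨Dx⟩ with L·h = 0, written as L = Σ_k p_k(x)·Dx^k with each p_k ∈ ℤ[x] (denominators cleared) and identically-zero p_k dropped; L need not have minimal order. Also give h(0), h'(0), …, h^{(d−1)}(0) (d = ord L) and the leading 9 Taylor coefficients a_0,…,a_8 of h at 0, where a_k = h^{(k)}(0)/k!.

f: a_k = 0, -4, 0, 32/3, 0, -128/15, 0, 1024/315, 0, …
g: a_k = 0, 16, -32, 256/3, -256, 4096/5, -8192/3, 65536/7, -32768, …
Sym-product of L_f,L_g gives L₀ (≤ ord 4).
Integrate: L := L₀·Dx.
L = (-768 + 6144·x + 77824·x^2 + 262144·x^3 + 262144·x^4)·Dx + (256 + 5120·x + 24576·x^2 + 32768·x^3)·Dx^2 + (1280·x + 10752·x^2 + 32768·x^3 + 32768·x^4)·Dx^3 + (16 + 320·x + 1536·x^2 + 2048·x^3)·Dx^4 + (3 + 56·x + 368·x^2 + 1024·x^3 + 1024·x^4)·Dx^5  (order 5).
h: a_k = 0, 0, 0, -64/3, 32, -512/15, 1024/9, -22528/63, 15872/15, …
ICs: h(0) = 0, h′(0) = 0, h′′(0) = 0, h′′′(0) = -128, h′′′′(0) = 768.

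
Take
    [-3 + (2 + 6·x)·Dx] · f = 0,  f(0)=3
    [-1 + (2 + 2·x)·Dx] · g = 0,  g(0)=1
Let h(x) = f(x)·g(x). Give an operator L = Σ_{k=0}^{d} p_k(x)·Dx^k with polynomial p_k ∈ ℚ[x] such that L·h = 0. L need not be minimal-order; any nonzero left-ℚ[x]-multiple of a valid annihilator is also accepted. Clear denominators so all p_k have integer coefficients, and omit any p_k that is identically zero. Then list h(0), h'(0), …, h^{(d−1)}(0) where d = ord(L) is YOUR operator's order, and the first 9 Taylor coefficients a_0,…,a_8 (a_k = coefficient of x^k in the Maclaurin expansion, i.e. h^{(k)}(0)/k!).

L = (-2 - 3·x) + (1 + 4·x + 3·x^2)·Dx  (order 1).
h: a_k = 3, 6, -3/2, 3, -51/8, 57/4, -531/16, 639/8, -25263/128, …
ICs: h(0) = 3.

f: a_k = 3, 9/2, -27/8, 81/16, -1215/128, 5103/256, -45927/1024, 216513/2048, -8444007/32768, …
g: a_k = 1, 1/2, -1/8, 1/16, -5/128, 7/256, -21/1024, 33/2048, -429/32768, …
h₀=f·g: eliminate ⇒ L₀, order ≤ 1·1.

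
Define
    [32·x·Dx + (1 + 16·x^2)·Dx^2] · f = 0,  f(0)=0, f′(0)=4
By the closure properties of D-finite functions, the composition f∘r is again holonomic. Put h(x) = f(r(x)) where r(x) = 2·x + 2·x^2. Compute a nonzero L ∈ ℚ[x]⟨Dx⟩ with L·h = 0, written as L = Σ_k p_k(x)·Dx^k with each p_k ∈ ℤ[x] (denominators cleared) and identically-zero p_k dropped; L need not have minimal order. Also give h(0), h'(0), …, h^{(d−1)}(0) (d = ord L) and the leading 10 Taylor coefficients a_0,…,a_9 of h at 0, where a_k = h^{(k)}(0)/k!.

f: a_k = 0, 4, 0, -64/3, 0, 1024/5, 0, -16384/7, 0, 262144/9, …
Change of var in L_f (x↦r) gives L₀.
L = (-2 + 128·x + 512·x^2 + 768·x^3 + 384·x^4)·Dx + (1 + 2·x + 64·x^2 + 256·x^3 + 320·x^4 + 128·x^5)·Dx^2  (order 2).
h: a_k = 0, 8, 8, -512/3, -512, 30208/5, 97792/3, -1638400/7, -2031616, 77889536/9, …
ICs: h(0) = 0, h′(0) = 8.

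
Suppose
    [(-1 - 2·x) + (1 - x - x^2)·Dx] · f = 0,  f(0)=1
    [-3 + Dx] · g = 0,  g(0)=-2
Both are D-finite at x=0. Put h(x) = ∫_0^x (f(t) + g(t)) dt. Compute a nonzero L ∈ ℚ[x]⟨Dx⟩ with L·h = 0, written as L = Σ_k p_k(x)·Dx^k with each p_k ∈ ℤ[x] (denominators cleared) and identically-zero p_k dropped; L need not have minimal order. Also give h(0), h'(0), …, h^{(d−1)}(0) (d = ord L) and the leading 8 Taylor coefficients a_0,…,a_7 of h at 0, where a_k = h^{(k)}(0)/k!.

f: a_k = 1, 1, 2, 3, 5, 8, 13, 21, …
g: a_k = -2, -6, -9, -9, -27/4, -81/20, -81/40, -243/280, …
f+g: L₀ = lclm(L_f,L_g), ord ≤ 1+1.
Integrate: L := L₀·Dx.
L = (-3 - 9·x - 45·x^2 - 18·x^3)·Dx + (-5 + 24·x + 15·x^2 - 18·x^3 - 9·x^4)·Dx^2 + (2 - 7·x + 8·x^3 + 3·x^4)·Dx^3  (order 3).
h: a_k = 0, -1, -5/2, -7/3, -3/2, -7/20, 79/120, 439/280, …
ICs: h(0) = 0, h′(0) = -1, h′′(0) = -5.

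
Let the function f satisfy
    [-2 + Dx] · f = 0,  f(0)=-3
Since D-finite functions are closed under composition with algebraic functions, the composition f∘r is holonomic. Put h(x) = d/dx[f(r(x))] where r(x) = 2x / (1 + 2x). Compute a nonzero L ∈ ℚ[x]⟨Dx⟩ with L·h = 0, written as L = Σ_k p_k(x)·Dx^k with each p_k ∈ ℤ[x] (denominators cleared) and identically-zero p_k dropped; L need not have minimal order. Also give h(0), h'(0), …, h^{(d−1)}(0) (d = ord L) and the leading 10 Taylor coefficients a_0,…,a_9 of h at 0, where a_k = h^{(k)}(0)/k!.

L = -8·x + (-1 - 4·x - 4·x^2)·Dx  (order 1).
h: a_k = -12, 0, 48, -128, 192, -512/5, -1280/3, 65536/35, -72704/15, 9207808/945, …
ICs: h(0) = -12.

f: a_k = -3, -6, -6, -4, -2, -4/5, -4/15, -8/105, -2/105, -4/945, …
Substitute x→r, Dx→(1/r')Dx; clear ⇒ L₀.
Differentiate: ansatz ord ≤ ord L₀ ⇒ L.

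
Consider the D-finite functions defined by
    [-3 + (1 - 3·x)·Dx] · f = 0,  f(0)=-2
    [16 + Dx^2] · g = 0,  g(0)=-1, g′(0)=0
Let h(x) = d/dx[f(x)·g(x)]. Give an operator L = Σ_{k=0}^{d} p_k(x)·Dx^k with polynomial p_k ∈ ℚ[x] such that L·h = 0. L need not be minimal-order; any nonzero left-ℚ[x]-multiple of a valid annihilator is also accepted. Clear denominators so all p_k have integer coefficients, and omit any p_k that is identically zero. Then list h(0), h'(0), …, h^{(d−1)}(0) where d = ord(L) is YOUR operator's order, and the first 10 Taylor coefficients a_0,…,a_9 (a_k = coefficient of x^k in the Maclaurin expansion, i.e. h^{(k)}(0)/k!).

L = (-2 - 96·x + 144·x^2) + (-6 + 18·x)·Dx + (1 - 6·x + 9·x^2)·Dx^2  (order 2).
h: a_k = 6, 4, 18, 472/3, 590, 30836/15, 107926/15, 7778864/315, 2917074/35, 787593596/2835, …
ICs: h(0) = 6, h′(0) = 4.

f: a_k = -2, -6, -18, -54, -162, -486, -1458, -4374, -13122, -39366, …
g: a_k = -1, 0, 8, 0, -32/3, 0, 256/45, 0, -512/315, 0, …
Sym-product of L_f,L_g gives L₀ (≤ ord 2).
Derive L from L₀ (diff closure).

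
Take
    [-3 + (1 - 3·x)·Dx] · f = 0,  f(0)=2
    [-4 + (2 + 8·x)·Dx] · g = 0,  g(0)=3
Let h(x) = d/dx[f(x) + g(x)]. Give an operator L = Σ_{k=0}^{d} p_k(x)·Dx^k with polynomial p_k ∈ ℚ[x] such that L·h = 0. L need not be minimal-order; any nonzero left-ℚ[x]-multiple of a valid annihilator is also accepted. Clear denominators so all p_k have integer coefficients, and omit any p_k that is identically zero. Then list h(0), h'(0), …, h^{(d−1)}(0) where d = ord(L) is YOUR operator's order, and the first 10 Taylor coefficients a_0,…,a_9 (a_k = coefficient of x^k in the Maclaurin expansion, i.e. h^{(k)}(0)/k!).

f: a_k = 2, 6, 18, 54, 162, 486, 1458, 4374, 13122, 39366, …
g: a_k = 3, 6, -6, 12, -30, 84, -252, 792, -2574, 8580, …
Sum ⇒ L₀ = lclm(L_f,L_g) in ℚ(x)⟨Dx⟩.
Differentiate: ansatz ord ≤ ord L₀ ⇒ L.
L = (-90 - 108·x) + (-21 - 252·x - 378·x^2)·Dx + (4 + 13·x - 39·x^2 - 108·x^3)·Dx^2  (order 2).
h: a_k = 12, 24, 198, 528, 2850, 7236, 36162, 84384, 431514, 889260, …
ICs: h(0) = 12, h′(0) = 24.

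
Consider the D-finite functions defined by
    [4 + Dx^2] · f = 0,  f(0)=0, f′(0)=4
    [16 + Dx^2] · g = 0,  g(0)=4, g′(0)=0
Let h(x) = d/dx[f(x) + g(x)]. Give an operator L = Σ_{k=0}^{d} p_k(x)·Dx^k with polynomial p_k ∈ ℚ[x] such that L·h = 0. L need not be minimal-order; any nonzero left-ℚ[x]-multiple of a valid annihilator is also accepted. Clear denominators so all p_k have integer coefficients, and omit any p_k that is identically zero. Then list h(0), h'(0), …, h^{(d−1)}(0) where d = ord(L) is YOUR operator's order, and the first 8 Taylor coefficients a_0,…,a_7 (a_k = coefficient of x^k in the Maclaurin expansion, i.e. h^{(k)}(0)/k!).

f: a_k = 0, 4, 0, -8/3, 0, 8/15, 0, -16/315, …
g: a_k = 4, 0, -32, 0, 128/3, 0, -1024/45, 0, …
h₀=f+g: left-lcm gives L₀, ord ≤ 4.
Derive L from L₀ (diff closure).
L = 64 + 20·Dx^2 + Dx^4  (order 4).
h: a_k = 4, -64, -8, 512/3, 8/3, -2048/15, -16/45, 16384/315, …
ICs: h(0) = 4, h′(0) = -64, h′′(0) = -16, h′′′(0) = 1024.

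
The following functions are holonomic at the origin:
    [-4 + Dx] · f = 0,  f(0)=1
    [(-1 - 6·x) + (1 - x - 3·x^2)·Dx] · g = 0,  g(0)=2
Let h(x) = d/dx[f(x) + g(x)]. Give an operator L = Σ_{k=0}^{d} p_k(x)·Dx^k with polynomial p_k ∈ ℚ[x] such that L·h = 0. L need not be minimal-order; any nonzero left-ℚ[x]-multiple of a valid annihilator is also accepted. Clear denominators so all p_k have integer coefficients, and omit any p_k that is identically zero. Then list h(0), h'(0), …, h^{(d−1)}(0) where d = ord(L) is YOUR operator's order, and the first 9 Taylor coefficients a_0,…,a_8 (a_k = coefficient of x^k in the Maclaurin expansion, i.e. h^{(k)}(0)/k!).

f: a_k = 1, 4, 8, 32/3, 32/3, 128/15, 256/45, 1024/315, 512/315, …
g: a_k = 2, 2, 8, 14, 38, 80, 194, 434, 1016, …
h₀=f+g: left-lcm gives L₀, ord ≤ 2.
Derive L from L₀ (diff closure).
L = (20 + 496·x + 552·x^2 + 2160·x^3 + 1296·x^4) + (-13 - 112·x - 298·x^2 - 516·x^3 + 360·x^4 + 432·x^5)·Dx + (2 - 3·x + 40·x^2 - 6·x^3 - 171·x^4 - 108·x^5)·Dx^2  (order 2).
h: a_k = 6, 32, 74, 584/3, 1328/3, 17972/15, 137734/45, 2564416/315, 6573578/315, …
ICs: h(0) = 6, h′(0) = 32.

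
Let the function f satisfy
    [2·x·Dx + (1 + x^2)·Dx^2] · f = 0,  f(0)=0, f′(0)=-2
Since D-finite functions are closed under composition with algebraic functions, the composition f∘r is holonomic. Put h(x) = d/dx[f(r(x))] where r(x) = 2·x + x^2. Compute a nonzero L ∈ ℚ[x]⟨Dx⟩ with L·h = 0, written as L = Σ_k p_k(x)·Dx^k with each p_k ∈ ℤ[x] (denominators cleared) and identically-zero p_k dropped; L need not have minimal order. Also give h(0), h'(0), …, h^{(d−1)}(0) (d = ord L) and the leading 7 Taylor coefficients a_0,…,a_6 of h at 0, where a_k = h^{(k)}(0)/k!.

f: a_k = 0, -2, 0, 2/3, 0, -2/5, 0, …
Substitute x→r, Dx→(1/r')Dx; clear ⇒ L₀.
h=h₀': d/dx-closure on L₀ ⇒ L.
L = (-1 + 8·x + 16·x^2 + 12·x^3 + 3·x^4) + (1 + x + 4·x^2 + 8·x^3 + 5·x^4 + x^5)·Dx  (order 1).
h: a_k = -4, -4, 16, 32, -44, -188, 32, …
ICs: h(0) = -4.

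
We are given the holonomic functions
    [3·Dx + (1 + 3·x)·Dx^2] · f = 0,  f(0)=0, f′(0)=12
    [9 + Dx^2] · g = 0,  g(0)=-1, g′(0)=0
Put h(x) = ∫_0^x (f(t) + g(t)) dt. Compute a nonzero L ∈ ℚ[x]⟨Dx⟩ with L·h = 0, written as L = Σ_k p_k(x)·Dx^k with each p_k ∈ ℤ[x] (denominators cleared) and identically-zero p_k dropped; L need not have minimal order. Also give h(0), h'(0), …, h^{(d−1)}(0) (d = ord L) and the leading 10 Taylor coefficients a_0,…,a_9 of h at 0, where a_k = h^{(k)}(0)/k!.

L = (63 + 54·x + 81·x^2)·Dx^2 + (9 + 45·x + 81·x^2 + 81·x^3)·Dx^3 + (7 + 6·x + 9·x^2)·Dx^4 + (1 + 5·x + 9·x^2 + 9·x^3)·Dx^5  (order 5).
h: a_k = 0, -1, 6, -9/2, 9, -135/8, 162/5, -38799/560, 2187/14, -1633041/4480, …
ICs: h(0) = 0, h′(0) = -1, h′′(0) = 12, h′′′(0) = -27, h′′′′(0) = 216.

f: a_k = 0, 12, -18, 36, -81, 972/5, -486, 8748/7, -6561/2, 8748, …
g: a_k = -1, 0, 9/2, 0, -27/8, 0, 81/80, 0, -729/4480, 0, …
f+g: L₀ = lclm(L_f,L_g), ord ≤ 2+2.
∫: right-multiply L₀ by Dx.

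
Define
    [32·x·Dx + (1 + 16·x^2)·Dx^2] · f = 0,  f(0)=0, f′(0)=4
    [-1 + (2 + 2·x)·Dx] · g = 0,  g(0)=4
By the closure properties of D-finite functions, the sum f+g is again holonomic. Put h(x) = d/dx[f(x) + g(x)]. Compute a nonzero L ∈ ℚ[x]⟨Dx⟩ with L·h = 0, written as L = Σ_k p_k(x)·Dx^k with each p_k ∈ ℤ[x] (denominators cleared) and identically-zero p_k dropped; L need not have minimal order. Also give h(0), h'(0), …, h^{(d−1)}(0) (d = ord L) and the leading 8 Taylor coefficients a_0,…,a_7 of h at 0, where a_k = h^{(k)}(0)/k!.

L = (-64 - 160·x + 3072·x^2 + 1536·x^3) + (-131 - 256·x + 5920·x^2 + 12288·x^3 + 5376·x^4)·Dx + (-2 + 126·x + 192·x^2 + 2112·x^3 + 3584·x^4 + 1536·x^5)·Dx^2  (order 2).
h: a_k = 6, -1, -253/4, -5/8, 65571/64, -63/128, -8388377/512, -429/1024, …
ICs: h(0) = 6, h′(0) = -1.

f: a_k = 0, 4, 0, -64/3, 0, 1024/5, 0, -16384/7, …
g: a_k = 4, 2, -1/2, 1/4, -5/32, 7/64, -21/256, 33/512, …
L₀ := lclm(L_f,L_g); ord L₀ ≤ 2+1.
h=h₀': d/dx-closure on L₀ ⇒ L.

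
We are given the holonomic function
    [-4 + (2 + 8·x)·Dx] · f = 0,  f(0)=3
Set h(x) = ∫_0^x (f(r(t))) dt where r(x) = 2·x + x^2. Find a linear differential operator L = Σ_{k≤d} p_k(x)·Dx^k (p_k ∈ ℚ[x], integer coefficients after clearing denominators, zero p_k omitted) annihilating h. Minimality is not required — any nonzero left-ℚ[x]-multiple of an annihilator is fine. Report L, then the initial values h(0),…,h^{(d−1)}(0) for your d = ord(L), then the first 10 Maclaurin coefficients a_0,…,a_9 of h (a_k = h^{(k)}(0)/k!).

f: a_k = 3, 6, -6, 12, -30, 84, -252, 792, -2574, 8580, …
f∘r: x↦r, Dx↦Dx/r' in L_f ⇒ L₀.
Integrate: L := L₀·Dx.
L = (-4 - 4·x)·Dx + (1 + 8·x + 4·x^2)·Dx^2  (order 2).
h: a_k = 0, 3, 6, -6, 18, -342/5, 300, -10116/7, 7434, -40142, …
ICs: h(0) = 0, h′(0) = 3.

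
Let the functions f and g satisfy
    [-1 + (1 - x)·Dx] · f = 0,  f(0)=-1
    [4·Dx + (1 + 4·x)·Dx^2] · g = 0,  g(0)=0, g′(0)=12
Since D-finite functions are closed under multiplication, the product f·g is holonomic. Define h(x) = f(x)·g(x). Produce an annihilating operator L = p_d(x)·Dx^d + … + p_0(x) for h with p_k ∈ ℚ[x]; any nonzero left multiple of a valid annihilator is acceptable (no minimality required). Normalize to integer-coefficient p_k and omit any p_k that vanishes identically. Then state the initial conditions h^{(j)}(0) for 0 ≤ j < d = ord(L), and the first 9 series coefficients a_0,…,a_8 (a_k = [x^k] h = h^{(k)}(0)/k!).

f: a_k = -1, -1, -1, -1, -1, -1, -1, -1, -1, …
g: a_k = 0, 12, -24, 64, -192, 3072/5, -2048, 49152/7, -24576, …
L₀ := L_f ⊗_s L_g (sym. prod.), ord ≤ 2.
L = 4 + (-2 + 12·x)·Dx + (-1 - 3·x + 4·x^2)·Dx^2  (order 2).
h: a_k = 0, -12, 12, -52, 140, -2372/5, 7868/5, -190684/35, 669476/35, …
ICs: h(0) = 0, h′(0) = -12.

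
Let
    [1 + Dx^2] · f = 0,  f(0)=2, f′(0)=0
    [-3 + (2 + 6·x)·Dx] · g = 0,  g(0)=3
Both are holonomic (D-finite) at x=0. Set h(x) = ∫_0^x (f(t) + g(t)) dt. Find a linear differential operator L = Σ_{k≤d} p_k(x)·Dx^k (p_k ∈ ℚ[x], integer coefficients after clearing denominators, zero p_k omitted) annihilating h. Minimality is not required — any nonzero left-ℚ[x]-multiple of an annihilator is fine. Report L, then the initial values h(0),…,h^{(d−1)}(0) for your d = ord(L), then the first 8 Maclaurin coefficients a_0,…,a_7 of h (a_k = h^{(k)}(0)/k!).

f: a_k = 2, 0, -1, 0, 1/12, 0, -1/360, 0, …
g: a_k = 3, 9/2, -27/8, 81/16, -1215/128, 5103/256, -45927/1024, 216513/2048, …
L₀ := lclm(L_f,L_g); ord L₀ ≤ 2+1.
h=∫h₀ ⇒ L = L₀·Dx.
L = (-93 - 72·x - 108·x^2)·Dx + (-10 + 18·x + 216·x^2 + 216·x^3)·Dx^2 + (-93 - 72·x - 108·x^2)·Dx^3 + (-10 + 18·x + 216·x^2 + 216·x^3)·Dx^4  (order 4).
h: a_k = 0, 5, 9/4, -35/24, 81/64, -3613/1920, 1701/512, -2066843/322560, …
ICs: h(0) = 0, h′(0) = 5, h′′(0) = 9/2, h′′′(0) = -35/4.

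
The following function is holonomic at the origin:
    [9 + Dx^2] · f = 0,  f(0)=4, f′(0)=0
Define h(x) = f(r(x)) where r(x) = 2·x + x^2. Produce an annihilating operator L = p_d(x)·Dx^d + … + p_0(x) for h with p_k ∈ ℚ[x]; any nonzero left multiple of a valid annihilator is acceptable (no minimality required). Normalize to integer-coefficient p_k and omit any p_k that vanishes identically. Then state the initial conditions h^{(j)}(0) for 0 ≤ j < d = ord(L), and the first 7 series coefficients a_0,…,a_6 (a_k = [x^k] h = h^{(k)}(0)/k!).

f: a_k = 4, 0, -18, 0, 27/2, 0, -81/20, …
Substitute x→r, Dx→(1/r')Dx; clear ⇒ L₀.
L = (36 + 108·x + 108·x^2 + 36·x^3) - Dx + (1 + x)·Dx^2  (order 2).
h: a_k = 4, 0, -72, -72, 198, 432, 324/5, …
ICs: h(0) = 4, h′(0) = 0.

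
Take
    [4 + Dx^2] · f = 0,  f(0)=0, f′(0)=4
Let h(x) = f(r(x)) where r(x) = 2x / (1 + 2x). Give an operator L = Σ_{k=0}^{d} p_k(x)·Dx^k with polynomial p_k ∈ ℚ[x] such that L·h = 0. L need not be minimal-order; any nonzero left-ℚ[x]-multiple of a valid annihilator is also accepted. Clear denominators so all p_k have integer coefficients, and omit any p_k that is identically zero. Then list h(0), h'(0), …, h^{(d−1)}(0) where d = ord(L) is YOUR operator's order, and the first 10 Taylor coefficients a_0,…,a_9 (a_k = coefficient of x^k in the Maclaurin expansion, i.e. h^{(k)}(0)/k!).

f: a_k = 0, 4, 0, -8/3, 0, 8/15, 0, -16/315, 0, 8/2835, …
L₀ from L_f via x↦r, Dx↦r'^{-1}Dx.
L = 16 + (4 + 24·x + 48·x^2 + 32·x^3)·Dx + (1 + 8·x + 24·x^2 + 32·x^3 + 16·x^4)·Dx^2  (order 2).
h: a_k = 0, 8, -16, 32/3, 64, -5504/15, 1280, -1131008/315, 388096/45, -50444288/2835, …
ICs: h(0) = 0, h′(0) = 8.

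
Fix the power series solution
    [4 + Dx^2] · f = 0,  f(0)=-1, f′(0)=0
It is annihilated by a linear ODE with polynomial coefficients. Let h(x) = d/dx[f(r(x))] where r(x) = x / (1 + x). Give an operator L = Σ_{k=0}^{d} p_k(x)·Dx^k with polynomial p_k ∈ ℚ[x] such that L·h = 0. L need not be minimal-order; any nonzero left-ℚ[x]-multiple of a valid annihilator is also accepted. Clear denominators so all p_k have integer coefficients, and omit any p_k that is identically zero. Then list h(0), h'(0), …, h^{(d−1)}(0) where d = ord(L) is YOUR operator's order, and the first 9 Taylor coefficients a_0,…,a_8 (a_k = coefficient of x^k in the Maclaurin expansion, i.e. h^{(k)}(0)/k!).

L = (10 + 12·x + 6·x^2) + (6 + 18·x + 18·x^2 + 6·x^3)·Dx + (1 + 4·x + 6·x^2 + 4·x^3 + x^4)·Dx^2  (order 2).
h: a_k = 0, 4, -12, 64/3, -80/3, 308/15, 28/5, -18832/315, 5168/35, …
ICs: h(0) = 0, h′(0) = 4.

f: a_k = -1, 0, 2, 0, -2/3, 0, 4/45, 0, -2/315, …
L₀ from L_f via x↦r, Dx↦r'^{-1}Dx.
h₀' ⇒ L via d/dx closure of L₀.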